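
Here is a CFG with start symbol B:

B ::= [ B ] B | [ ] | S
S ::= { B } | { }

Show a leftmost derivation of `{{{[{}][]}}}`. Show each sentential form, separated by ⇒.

B ⇒ S   [B ::= S]
S ⇒ {B}   [S ::= { B }]
{B} ⇒ {S}   [B ::= S]
{S} ⇒ {{B}}   [S ::= { B }]
{{B}} ⇒ {{S}}   [B ::= S]
{{S}} ⇒ {{{B}}}   [S ::= { B }]
{{{B}}} ⇒ {{{[B]B}}}   [B ::= [ B ] B]
{{{[B]B}}} ⇒ {{{[S]B}}}   [B ::= S]
{{{[S]B}}} ⇒ {{{[{}]B}}}   [S ::= { }]
{{{[{}]B}}} ⇒ {{{[{}][]}}}   [B ::= [ ]]

B⇒S⇒{B}⇒{S}⇒{{B}}⇒{{S}}⇒{{{B}}}⇒{{{[B]B}}}⇒{{{[S]B}}}⇒{{{[{}]B}}}⇒{{{[{}][]}}}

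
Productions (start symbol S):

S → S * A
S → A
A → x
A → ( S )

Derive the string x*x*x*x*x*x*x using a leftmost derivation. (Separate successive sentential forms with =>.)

S=>S*A=>S*A*A=>S*A*A*A=>S*A*A*A*A=>S*A*A*A*A*A=>S*A*A*A*A*A*A=>A*A*A*A*A*A*A=>x*A*A*A*A*A*A=>x*x*A*A*A*A*A=>x*x*x*A*A*A*A=>x*x*x*x*A*A*A=>x*x*x*x*x*A*A=>x*x*x*x*x*x*A=>x*x*x*x*x*x*x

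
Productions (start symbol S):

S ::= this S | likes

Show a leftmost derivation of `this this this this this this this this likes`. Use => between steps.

S => this S => this this S => this this this S => this this this this S => this this this this this S => this this this this this this S => this this this this this this this S => this this this this this this this this S => this this this this this this this this likes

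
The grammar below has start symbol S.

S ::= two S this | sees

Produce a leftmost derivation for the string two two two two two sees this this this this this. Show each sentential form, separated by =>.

S => two S this => two two S this this => two two two S this this this => two two two two S this this this this => two two two two two S this this this this this => two two two two two sees this this this this this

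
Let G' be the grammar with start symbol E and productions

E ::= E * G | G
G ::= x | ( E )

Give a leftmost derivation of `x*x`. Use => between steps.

E => E*G   [E ::= E * G]
E*G => G*G   [E ::= G]
G*G => x*G   [G ::= x]
x*G => x*x   [G ::= x]

E=>E*G=>G*G=>x*G=>x*x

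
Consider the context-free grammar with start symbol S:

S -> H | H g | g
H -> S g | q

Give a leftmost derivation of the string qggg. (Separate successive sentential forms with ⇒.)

S ⇒ H   [S -> H]
H ⇒ Sg   [H -> S g]
Sg ⇒ Hgg   [S -> H g]
Hgg ⇒ Sggg   [H -> S g]
Sggg ⇒ Hggg   [S -> H]
Hggg ⇒ qggg   [H -> q]

S ⇒ H ⇒ Sg ⇒ Hgg ⇒ Sggg ⇒ Hggg ⇒ qggg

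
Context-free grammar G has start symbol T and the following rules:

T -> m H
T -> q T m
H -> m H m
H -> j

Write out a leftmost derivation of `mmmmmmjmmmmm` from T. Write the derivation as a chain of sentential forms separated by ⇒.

T ⇒ mH   [T -> m H]
mH ⇒ mmHm   [H -> m H m]
mmHm ⇒ mmmHmm   [H -> m H m]
mmmHmm ⇒ mmmmHmmm   [H -> m H m]
mmmmHmmm ⇒ mmmmmHmmmm   [H -> m H m]
mmmmmHmmmm ⇒ mmmmmmHmmmmm   [H -> m H m]
mmmmmmHmmmmm ⇒ mmmmmmjmmmmm   [H -> j]

T ⇒ mH ⇒ mmHm ⇒ mmmHmm ⇒ mmmmHmmm ⇒ mmmmmHmmmm ⇒ mmmmmmHmmmmm ⇒ mmmmmmjmmmmm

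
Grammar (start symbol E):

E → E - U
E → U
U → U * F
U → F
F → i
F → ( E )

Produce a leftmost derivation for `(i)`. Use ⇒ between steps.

E ⇒ U ⇒ F ⇒ (E) ⇒ (U) ⇒ (F) ⇒ (i)

E ⇒ U   [E → U]
U ⇒ F   [U → F]
F ⇒ (E)   [F → ( E )]
(E) ⇒ (U)   [E → U]
(U) ⇒ (F)   [U → F]
(F) ⇒ (i)   [F → i]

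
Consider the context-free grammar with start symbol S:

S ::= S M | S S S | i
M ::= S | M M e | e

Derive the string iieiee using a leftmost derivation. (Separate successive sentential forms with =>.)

S => SM   [S ::= S M]
SM => SMM   [S ::= S M]
SMM => SSSMM   [S ::= S S S]
SSSMM => iSSMM   [S ::= i]
iSSMM => iSMSMM   [S ::= S M]
iSMSMM => iiMSMM   [S ::= i]
iiMSMM => iieSMM   [M ::= e]
iieSMM => iieiMM   [S ::= i]
iieiMM => iieieM   [M ::= e]
iieieM => iieiee   [M ::= e]

S => SM => SMM => SSSMM => iSSMM => iSMSMM => iiMSMM => iieSMM => iieiMM => iieieM => iieiee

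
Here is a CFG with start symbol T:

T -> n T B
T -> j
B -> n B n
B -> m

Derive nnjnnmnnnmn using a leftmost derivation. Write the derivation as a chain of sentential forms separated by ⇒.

T ⇒ nTB   [T -> n T B]
nTB ⇒ nnTBB   [T -> n T B]
nnTBB ⇒ nnjBB   [T -> j]
nnjBB ⇒ nnjnBnB   [B -> n B n]
nnjnBnB ⇒ nnjnnBnnB   [B -> n B n]
nnjnnBnnB ⇒ nnjnnmnnB   [B -> m]
nnjnnmnnB ⇒ nnjnnmnnnBn   [B -> n B n]
nnjnnmnnnBn ⇒ nnjnnmnnnmn   [B -> m]

T⇒nTB⇒nnTBB⇒nnjBB⇒nnjnBnB⇒nnjnnBnnB⇒nnjnnmnnB⇒nnjnnmnnnBn⇒nnjnnmnnnmn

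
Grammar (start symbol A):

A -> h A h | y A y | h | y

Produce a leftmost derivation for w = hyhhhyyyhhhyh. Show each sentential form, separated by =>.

A=>hAh=>hyAyh=>hyhAhyh=>hyhhAhhyh=>hyhhhAhhhyh=>hyhhhyAyhhhyh=>hyhhhyyyhhhyh

A => hAh   [A -> h A h]
hAh => hyAyh   [A -> y A y]
hyAyh => hyhAhyh   [A -> h A h]
hyhAhyh => hyhhAhhyh   [A -> h A h]
hyhhAhhyh => hyhhhAhhhyh   [A -> h A h]
hyhhhAhhhyh => hyhhhyAyhhhyh   [A -> y A y]
hyhhhyAyhhhyh => hyhhhyyyhhhyh   [A -> y]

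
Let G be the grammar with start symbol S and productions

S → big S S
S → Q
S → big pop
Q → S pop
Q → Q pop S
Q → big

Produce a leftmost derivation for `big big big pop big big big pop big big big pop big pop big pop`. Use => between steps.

S => big S S   [S → big S S]
big S S => big big S S S   [S → big S S]
big big S S S => big big big pop S S   [S → big pop]
big big big pop S S => big big big pop big S S S   [S → big S S]
big big big pop big S S S => big big big pop big big S S S S   [S → big S S]
big big big pop big big S S S S => big big big pop big big big pop S S S   [S → big pop]
big big big pop big big big pop S S S => big big big pop big big big pop big S S S S   [S → big S S]
big big big pop big big big pop big S S S S => big big big pop big big big pop big Q S S S   [S → Q]
big big big pop big big big pop big Q S S S => big big big pop big big big pop big big S S S   [Q → big]
big big big pop big big big pop big big S S S => big big big pop big big big pop big big big pop S S   [S → big pop]
big big big pop big big big pop big big big pop S S => big big big pop big big big pop big big big pop big pop S   [S → big pop]
big big big pop big big big pop big big big pop big pop S => big big big pop big big big pop big big big pop big pop big pop   [S → big pop]

S => big S S => big big S S S => big big big pop S S => big big big pop big S S S => big big big pop big big S S S S => big big big pop big big big pop S S S => big big big pop big big big pop big S S S S => big big big pop big big big pop big Q S S S => big big big pop big big big pop big big S S S => big big big pop big big big pop big big big pop S S => big big big pop big big big pop big big big pop big pop S => big big big pop big big big pop big big big pop big pop big pop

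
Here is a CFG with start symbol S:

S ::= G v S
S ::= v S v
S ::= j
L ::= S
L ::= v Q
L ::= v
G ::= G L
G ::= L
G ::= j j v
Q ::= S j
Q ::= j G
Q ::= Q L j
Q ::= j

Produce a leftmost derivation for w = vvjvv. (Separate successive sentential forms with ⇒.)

S ⇒ vSv   [S ::= v S v]
vSv ⇒ vvSvv   [S ::= v S v]
vvSvv ⇒ vvjvv   [S ::= j]

S⇒vSv⇒vvSvv⇒vvjvv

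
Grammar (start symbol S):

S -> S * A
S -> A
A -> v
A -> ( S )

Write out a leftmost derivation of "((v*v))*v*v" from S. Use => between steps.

S => S*A   [S -> S * A]
S*A => S*A*A   [S -> S * A]
S*A*A => A*A*A   [S -> A]
A*A*A => (S)*A*A   [A -> ( S )]
(S)*A*A => (A)*A*A   [S -> A]
(A)*A*A => ((S))*A*A   [A -> ( S )]
((S))*A*A => ((S*A))*A*A   [S -> S * A]
((S*A))*A*A => ((A*A))*A*A   [S -> A]
((A*A))*A*A => ((v*A))*A*A   [A -> v]
((v*A))*A*A => ((v*v))*A*A   [A -> v]
((v*v))*A*A => ((v*v))*v*A   [A -> v]
((v*v))*v*A => ((v*v))*v*v   [A -> v]

S=>S*A=>S*A*A=>A*A*A=>(S)*A*A=>(A)*A*A=>((S))*A*A=>((S*A))*A*A=>((A*A))*A*A=>((v*A))*A*A=>((v*v))*A*A=>((v*v))*v*A=>((v*v))*v*v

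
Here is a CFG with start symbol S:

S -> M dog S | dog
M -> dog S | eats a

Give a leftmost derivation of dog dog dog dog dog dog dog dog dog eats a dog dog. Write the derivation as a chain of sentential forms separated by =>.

S => M dog S => dog S dog S => dog M dog S dog S => dog dog S dog S dog S => dog dog dog dog S dog S => dog dog dog dog M dog S dog S => dog dog dog dog dog S dog S dog S => dog dog dog dog dog dog dog S dog S => dog dog dog dog dog dog dog dog dog S => dog dog dog dog dog dog dog dog dog M dog S => dog dog dog dog dog dog dog dog dog eats a dog S => dog dog dog dog dog dog dog dog dog eats a dog dog

S => M dog S   [S -> M dog S]
M dog S => dog S dog S   [M -> dog S]
dog S dog S => dog M dog S dog S   [S -> M dog S]
dog M dog S dog S => dog dog S dog S dog S   [M -> dog S]
dog dog S dog S dog S => dog dog dog dog S dog S   [S -> dog]
dog dog dog dog S dog S => dog dog dog dog M dog S dog S   [S -> M dog S]
dog dog dog dog M dog S dog S => dog dog dog dog dog S dog S dog S   [M -> dog S]
dog dog dog dog dog S dog S dog S => dog dog dog dog dog dog dog S dog S   [S -> dog]
dog dog dog dog dog dog dog S dog S => dog dog dog dog dog dog dog dog dog S   [S -> dog]
dog dog dog dog dog dog dog dog dog S => dog dog dog dog dog dog dog dog dog M dog S   [S -> M dog S]
dog dog dog dog dog dog dog dog dog M dog S => dog dog dog dog dog dog dog dog dog eats a dog S   [M -> eats a]
dog dog dog dog dog dog dog dog dog eats a dog S => dog dog dog dog dog dog dog dog dog eats a dog dog   [S -> dog]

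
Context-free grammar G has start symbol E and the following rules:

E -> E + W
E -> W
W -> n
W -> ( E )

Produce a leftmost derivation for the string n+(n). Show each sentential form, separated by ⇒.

E ⇒ E+W ⇒ W+W ⇒ n+W ⇒ n+(E) ⇒ n+(W) ⇒ n+(n)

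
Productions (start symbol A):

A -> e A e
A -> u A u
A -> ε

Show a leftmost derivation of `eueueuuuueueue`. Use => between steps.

A => eAe   [A -> e A e]
eAe => euAue   [A -> u A u]
euAue => eueAeue   [A -> e A e]
eueAeue => eueuAueue   [A -> u A u]
eueuAueue => eueueAeueue   [A -> e A e]
eueueAeueue => eueueuAueueue   [A -> u A u]
eueueuAueueue => eueueuuAuueueue   [A -> u A u]
eueueuuAuueueue => eueueuuuueueue   [A -> ε]

A => eAe => euAue => eueAeue => eueuAueue => eueueAeueue => eueueuAueueue => eueueuuAuueueue => eueueuuuueueue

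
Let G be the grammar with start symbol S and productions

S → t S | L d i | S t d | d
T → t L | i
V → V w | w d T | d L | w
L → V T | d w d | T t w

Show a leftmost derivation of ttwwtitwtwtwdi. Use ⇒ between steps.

S ⇒ Ldi ⇒ Ttwdi ⇒ tLtwdi ⇒ tTtwtwdi ⇒ ttLtwtwdi ⇒ ttVTtwtwdi ⇒ ttVwTtwtwdi ⇒ ttwwTtwtwdi ⇒ ttwwtLtwtwdi ⇒ ttwwtTtwtwtwdi ⇒ ttwwtitwtwtwdi

S ⇒ Ldi   [S → L d i]
Ldi ⇒ Ttwdi   [L → T t w]
Ttwdi ⇒ tLtwdi   [T → t L]
tLtwdi ⇒ tTtwtwdi   [L → T t w]
tTtwtwdi ⇒ ttLtwtwdi   [T → t L]
ttLtwtwdi ⇒ ttVTtwtwdi   [L → V T]
ttVTtwtwdi ⇒ ttVwTtwtwdi   [V → V w]
ttVwTtwtwdi ⇒ ttwwTtwtwdi   [V → w]
ttwwTtwtwdi ⇒ ttwwtLtwtwdi   [T → t L]
ttwwtLtwtwdi ⇒ ttwwtTtwtwtwdi   [L → T t w]
ttwwtTtwtwtwdi ⇒ ttwwtitwtwtwdi   [T → i]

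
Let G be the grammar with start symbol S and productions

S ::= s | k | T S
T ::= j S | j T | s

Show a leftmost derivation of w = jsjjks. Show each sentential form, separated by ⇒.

S ⇒ TS ⇒ jSS ⇒ jsS ⇒ jsTS ⇒ jsjTS ⇒ jsjjSS ⇒ jsjjkS ⇒ jsjjks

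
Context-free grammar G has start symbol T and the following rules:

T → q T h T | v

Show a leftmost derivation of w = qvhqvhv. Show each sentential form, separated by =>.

T=>qThT=>qvhT=>qvhqThT=>qvhqvhT=>qvhqvhv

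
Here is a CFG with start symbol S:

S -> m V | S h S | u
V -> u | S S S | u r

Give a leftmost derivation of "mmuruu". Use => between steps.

S => mV => mSSS => mmVSS => mmurSS => mmuruS => mmuruu

S => mV   [S -> m V]
mV => mSSS   [V -> S S S]
mSSS => mmVSS   [S -> m V]
mmVSS => mmurSS   [V -> u r]
mmurSS => mmuruS   [S -> u]
mmuruS => mmuruu   [S -> u]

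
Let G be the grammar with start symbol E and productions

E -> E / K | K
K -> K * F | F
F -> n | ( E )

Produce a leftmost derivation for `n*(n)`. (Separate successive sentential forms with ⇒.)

E⇒K⇒K*F⇒F*F⇒n*F⇒n*(E)⇒n*(K)⇒n*(F)⇒n*(n)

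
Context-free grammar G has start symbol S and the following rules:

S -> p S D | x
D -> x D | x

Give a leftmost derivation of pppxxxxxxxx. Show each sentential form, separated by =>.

S => pSD   [S -> p S D]
pSD => ppSDD   [S -> p S D]
ppSDD => pppSDDD   [S -> p S D]
pppSDDD => pppxDDD   [S -> x]
pppxDDD => pppxxDD   [D -> x]
pppxxDD => pppxxxDD   [D -> x D]
pppxxxDD => pppxxxxDD   [D -> x D]
pppxxxxDD => pppxxxxxDD   [D -> x D]
pppxxxxxDD => pppxxxxxxDD   [D -> x D]
pppxxxxxxDD => pppxxxxxxxD   [D -> x]
pppxxxxxxxD => pppxxxxxxxx   [D -> x]

S => pSD => ppSDD => pppSDDD => pppxDDD => pppxxDD => pppxxxDD => pppxxxxDD => pppxxxxxDD => pppxxxxxxDD => pppxxxxxxxD => pppxxxxxxxx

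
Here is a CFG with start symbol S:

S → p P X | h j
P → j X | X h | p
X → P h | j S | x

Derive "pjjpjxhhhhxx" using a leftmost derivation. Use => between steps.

S=>pPX=>pjXX=>pjjSX=>pjjpPXX=>pjjpjXXX=>pjjpjPhXX=>pjjpjXhhXX=>pjjpjPhhhXX=>pjjpjXhhhhXX=>pjjpjxhhhhXX=>pjjpjxhhhhxX=>pjjpjxhhhhxx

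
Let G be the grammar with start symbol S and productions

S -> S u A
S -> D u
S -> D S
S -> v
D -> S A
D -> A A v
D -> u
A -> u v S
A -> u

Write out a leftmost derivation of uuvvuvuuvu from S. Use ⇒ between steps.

S ⇒ DS ⇒ uS ⇒ uDu ⇒ uAAvu ⇒ uuvSAvu ⇒ uuvvAvu ⇒ uuvvuvSvu ⇒ uuvvuvDuvu ⇒ uuvvuvuuvu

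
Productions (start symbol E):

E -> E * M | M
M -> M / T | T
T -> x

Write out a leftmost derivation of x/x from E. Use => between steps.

E=>M=>M/T=>T/T=>x/T=>x/x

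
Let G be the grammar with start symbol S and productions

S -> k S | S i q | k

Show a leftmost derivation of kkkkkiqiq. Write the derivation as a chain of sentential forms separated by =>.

S => kS   [S -> k S]
kS => kkS   [S -> k S]
kkS => kkkS   [S -> k S]
kkkS => kkkkS   [S -> k S]
kkkkS => kkkkSiq   [S -> S i q]
kkkkSiq => kkkkSiqiq   [S -> S i q]
kkkkSiqiq => kkkkkiqiq   [S -> k]

S=>kS=>kkS=>kkkS=>kkkkS=>kkkkSiq=>kkkkSiqiq=>kkkkkiqiq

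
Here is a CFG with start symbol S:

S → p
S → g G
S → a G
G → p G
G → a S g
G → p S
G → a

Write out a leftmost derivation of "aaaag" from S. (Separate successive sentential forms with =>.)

S=>aG=>aaSg=>aaaGg=>aaaag

S => aG   [S → a G]
aG => aaSg   [G → a S g]
aaSg => aaaGg   [S → a G]
aaaGg => aaaag   [G → a]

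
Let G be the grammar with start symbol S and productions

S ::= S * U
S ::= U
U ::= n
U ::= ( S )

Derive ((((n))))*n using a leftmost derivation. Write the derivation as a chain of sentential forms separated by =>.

S=>S*U=>U*U=>(S)*U=>(U)*U=>((S))*U=>((U))*U=>(((S)))*U=>(((U)))*U=>((((S))))*U=>((((U))))*U=>((((n))))*U=>((((n))))*n

S => S*U   [S ::= S * U]
S*U => U*U   [S ::= U]
U*U => (S)*U   [U ::= ( S )]
(S)*U => (U)*U   [S ::= U]
(U)*U => ((S))*U   [U ::= ( S )]
((S))*U => ((U))*U   [S ::= U]
((U))*U => (((S)))*U   [U ::= ( S )]
(((S)))*U => (((U)))*U   [S ::= U]
(((U)))*U => ((((S))))*U   [U ::= ( S )]
((((S))))*U => ((((U))))*U   [S ::= U]
((((U))))*U => ((((n))))*U   [U ::= n]
((((n))))*U => ((((n))))*n   [U ::= n]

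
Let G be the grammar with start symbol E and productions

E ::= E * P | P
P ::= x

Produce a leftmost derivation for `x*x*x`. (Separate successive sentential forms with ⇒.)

E ⇒ E*P ⇒ E*P*P ⇒ P*P*P ⇒ x*P*P ⇒ x*x*P ⇒ x*x*x

E ⇒ E*P   [E ::= E * P]
E*P ⇒ E*P*P   [E ::= E * P]
E*P*P ⇒ P*P*P   [E ::= P]
P*P*P ⇒ x*P*P   [P ::= x]
x*P*P ⇒ x*x*P   [P ::= x]
x*x*P ⇒ x*x*x   [P ::= x]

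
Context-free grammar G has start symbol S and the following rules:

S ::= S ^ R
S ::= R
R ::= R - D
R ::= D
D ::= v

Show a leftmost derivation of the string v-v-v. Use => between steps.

S => R => R-D => R-D-D => D-D-D => v-D-D => v-v-D => v-v-v

S => R   [S ::= R]
R => R-D   [R ::= R - D]
R-D => R-D-D   [R ::= R - D]
R-D-D => D-D-D   [R ::= D]
D-D-D => v-D-D   [D ::= v]
v-D-D => v-v-D   [D ::= v]
v-v-D => v-v-v   [D ::= v]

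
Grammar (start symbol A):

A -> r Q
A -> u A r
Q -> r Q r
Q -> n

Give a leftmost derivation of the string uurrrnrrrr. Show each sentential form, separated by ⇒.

A ⇒ uAr ⇒ uuArr ⇒ uurQrr ⇒ uurrQrrr ⇒ uurrrQrrrr ⇒ uurrrnrrrr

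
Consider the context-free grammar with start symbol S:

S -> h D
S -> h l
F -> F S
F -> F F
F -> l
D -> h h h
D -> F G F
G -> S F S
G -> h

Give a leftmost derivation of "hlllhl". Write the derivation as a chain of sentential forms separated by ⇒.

S ⇒ hD   [S -> h D]
hD ⇒ hFGF   [D -> F G F]
hFGF ⇒ hFFGF   [F -> F F]
hFFGF ⇒ hFFFGF   [F -> F F]
hFFFGF ⇒ hlFFGF   [F -> l]
hlFFGF ⇒ hllFGF   [F -> l]
hllFGF ⇒ hlllGF   [F -> l]
hlllGF ⇒ hlllhF   [G -> h]
hlllhF ⇒ hlllhl   [F -> l]

S ⇒ hD ⇒ hFGF ⇒ hFFGF ⇒ hFFFGF ⇒ hlFFGF ⇒ hllFGF ⇒ hlllGF ⇒ hlllhF ⇒ hlllhl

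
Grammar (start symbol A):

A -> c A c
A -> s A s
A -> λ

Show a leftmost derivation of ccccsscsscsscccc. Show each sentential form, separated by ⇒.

A ⇒ cAc ⇒ ccAcc ⇒ cccAccc ⇒ ccccAcccc ⇒ ccccsAscccc ⇒ ccccssAsscccc ⇒ ccccsscAcsscccc ⇒ ccccsscsAscsscccc ⇒ ccccsscsscsscccc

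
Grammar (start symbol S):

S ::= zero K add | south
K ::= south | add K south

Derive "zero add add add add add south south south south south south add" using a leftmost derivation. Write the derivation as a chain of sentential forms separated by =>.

S => zero K add => zero add K south add => zero add add K south south add => zero add add add K south south south add => zero add add add add K south south south south add => zero add add add add add K south south south south south add => zero add add add add add south south south south south south add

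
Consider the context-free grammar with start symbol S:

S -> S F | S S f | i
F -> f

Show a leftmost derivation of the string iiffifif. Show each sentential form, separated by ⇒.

S ⇒ SSf ⇒ SSfSf ⇒ SFSfSf ⇒ SSfFSfSf ⇒ iSfFSfSf ⇒ iifFSfSf ⇒ iiffSfSf ⇒ iiffifSf ⇒ iiffifif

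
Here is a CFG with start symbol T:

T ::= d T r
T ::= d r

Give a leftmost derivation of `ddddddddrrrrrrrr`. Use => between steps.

T => dTr => ddTrr => dddTrrr => ddddTrrrr => dddddTrrrrr => ddddddTrrrrrr => dddddddTrrrrrrr => ddddddddrrrrrrrr

T => dTr   [T ::= d T r]
dTr => ddTrr   [T ::= d T r]
ddTrr => dddTrrr   [T ::= d T r]
dddTrrr => ddddTrrrr   [T ::= d T r]
ddddTrrrr => dddddTrrrrr   [T ::= d T r]
dddddTrrrrr => ddddddTrrrrrr   [T ::= d T r]
ddddddTrrrrrr => dddddddTrrrrrrr   [T ::= d T r]
dddddddTrrrrrrr => ddddddddrrrrrrrr   [T ::= d r]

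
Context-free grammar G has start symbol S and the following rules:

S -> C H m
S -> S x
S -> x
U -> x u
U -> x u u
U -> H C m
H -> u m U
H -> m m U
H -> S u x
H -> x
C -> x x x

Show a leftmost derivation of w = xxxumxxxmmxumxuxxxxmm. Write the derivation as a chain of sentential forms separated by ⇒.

S ⇒ CHm ⇒ xxxHm ⇒ xxxumUm ⇒ xxxumHCmm ⇒ xxxumSuxCmm ⇒ xxxumSxuxCmm ⇒ xxxumCHmxuxCmm ⇒ xxxumxxxHmxuxCmm ⇒ xxxumxxxmmUmxuxCmm ⇒ xxxumxxxmmxumxuxCmm ⇒ xxxumxxxmmxumxuxxxxmm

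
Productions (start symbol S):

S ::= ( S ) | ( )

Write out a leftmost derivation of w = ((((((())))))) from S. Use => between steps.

S => (S)   [S ::= ( S )]
(S) => ((S))   [S ::= ( S )]
((S)) => (((S)))   [S ::= ( S )]
(((S))) => ((((S))))   [S ::= ( S )]
((((S)))) => (((((S)))))   [S ::= ( S )]
(((((S))))) => ((((((S))))))   [S ::= ( S )]
((((((S)))))) => ((((((()))))))   [S ::= ( )]

S => (S) => ((S)) => (((S))) => ((((S)))) => (((((S))))) => ((((((S)))))) => ((((((()))))))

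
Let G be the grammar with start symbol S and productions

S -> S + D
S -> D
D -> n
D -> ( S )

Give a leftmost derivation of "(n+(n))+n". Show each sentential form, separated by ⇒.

S ⇒ S+D ⇒ D+D ⇒ (S)+D ⇒ (S+D)+D ⇒ (D+D)+D ⇒ (n+D)+D ⇒ (n+(S))+D ⇒ (n+(D))+D ⇒ (n+(n))+D ⇒ (n+(n))+n

S ⇒ S+D   [S -> S + D]
S+D ⇒ D+D   [S -> D]
D+D ⇒ (S)+D   [D -> ( S )]
(S)+D ⇒ (S+D)+D   [S -> S + D]
(S+D)+D ⇒ (D+D)+D   [S -> D]
(D+D)+D ⇒ (n+D)+D   [D -> n]
(n+D)+D ⇒ (n+(S))+D   [D -> ( S )]
(n+(S))+D ⇒ (n+(D))+D   [S -> D]
(n+(D))+D ⇒ (n+(n))+D   [D -> n]
(n+(n))+D ⇒ (n+(n))+n   [D -> n]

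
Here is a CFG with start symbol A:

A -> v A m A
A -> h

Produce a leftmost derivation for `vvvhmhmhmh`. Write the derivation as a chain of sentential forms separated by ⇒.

A ⇒ vAmA ⇒ vvAmAmA ⇒ vvvAmAmAmA ⇒ vvvhmAmAmA ⇒ vvvhmhmAmA ⇒ vvvhmhmhmA ⇒ vvvhmhmhmh

A ⇒ vAmA   [A -> v A m A]
vAmA ⇒ vvAmAmA   [A -> v A m A]
vvAmAmA ⇒ vvvAmAmAmA   [A -> v A m A]
vvvAmAmAmA ⇒ vvvhmAmAmA   [A -> h]
vvvhmAmAmA ⇒ vvvhmhmAmA   [A -> h]
vvvhmhmAmA ⇒ vvvhmhmhmA   [A -> h]
vvvhmhmhmA ⇒ vvvhmhmhmh   [A -> h]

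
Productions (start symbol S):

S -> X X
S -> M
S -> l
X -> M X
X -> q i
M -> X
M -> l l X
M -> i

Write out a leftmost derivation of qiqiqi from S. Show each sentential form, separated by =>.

S => XX   [S -> X X]
XX => MXX   [X -> M X]
MXX => XXX   [M -> X]
XXX => qiXX   [X -> q i]
qiXX => qiqiX   [X -> q i]
qiqiX => qiqiqi   [X -> q i]

S=>XX=>MXX=>XXX=>qiXX=>qiqiX=>qiqiqi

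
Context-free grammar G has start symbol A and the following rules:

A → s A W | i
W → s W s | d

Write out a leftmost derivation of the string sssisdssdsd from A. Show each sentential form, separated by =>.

A=>sAW=>ssAWW=>sssAWWW=>sssiWWW=>sssisWsWW=>sssisdsWW=>sssisdssWsW=>sssisdssdsW=>sssisdssdsd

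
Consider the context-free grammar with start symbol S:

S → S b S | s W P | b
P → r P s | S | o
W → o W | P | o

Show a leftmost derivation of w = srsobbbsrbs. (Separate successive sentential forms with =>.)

S => sWP   [S → s W P]
sWP => sPP   [W → P]
sPP => srPsP   [P → r P s]
srPsP => srSsP   [P → S]
srSsP => srsWPsP   [S → s W P]
srsWPsP => srsPPsP   [W → P]
srsPPsP => srsoPsP   [P → o]
srsoPsP => srsoSsP   [P → S]
srsoSsP => srsoSbSsP   [S → S b S]
srsoSbSsP => srsobbSsP   [S → b]
srsobbSsP => srsobbbsP   [S → b]
srsobbbsP => srsobbbsrPs   [P → r P s]
srsobbbsrPs => srsobbbsrSs   [P → S]
srsobbbsrSs => srsobbbsrbs   [S → b]

S => sWP => sPP => srPsP => srSsP => srsWPsP => srsPPsP => srsoPsP => srsoSsP => srsoSbSsP => srsobbSsP => srsobbbsP => srsobbbsrPs => srsobbbsrSs => srsobbbsrbs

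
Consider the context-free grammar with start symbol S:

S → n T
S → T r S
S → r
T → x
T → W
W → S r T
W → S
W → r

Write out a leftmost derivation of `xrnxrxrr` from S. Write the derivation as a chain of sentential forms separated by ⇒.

S ⇒ TrS   [S → T r S]
TrS ⇒ WrS   [T → W]
WrS ⇒ SrTrS   [W → S r T]
SrTrS ⇒ TrSrTrS   [S → T r S]
TrSrTrS ⇒ xrSrTrS   [T → x]
xrSrTrS ⇒ xrnTrTrS   [S → n T]
xrnTrTrS ⇒ xrnxrTrS   [T → x]
xrnxrTrS ⇒ xrnxrxrS   [T → x]
xrnxrxrS ⇒ xrnxrxrr   [S → r]

S⇒TrS⇒WrS⇒SrTrS⇒TrSrTrS⇒xrSrTrS⇒xrnTrTrS⇒xrnxrTrS⇒xrnxrxrS⇒xrnxrxrr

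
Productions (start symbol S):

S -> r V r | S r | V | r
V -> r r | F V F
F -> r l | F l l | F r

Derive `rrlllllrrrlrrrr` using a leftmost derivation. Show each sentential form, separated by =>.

S => Sr => Srr => rVrrr => rFVFrrr => rFllVFrrr => rFllllVFrrr => rrlllllVFrrr => rrlllllrrFrrr => rrlllllrrFrrrr => rrlllllrrrlrrrr

S => Sr   [S -> S r]
Sr => Srr   [S -> S r]
Srr => rVrrr   [S -> r V r]
rVrrr => rFVFrrr   [V -> F V F]
rFVFrrr => rFllVFrrr   [F -> F l l]
rFllVFrrr => rFllllVFrrr   [F -> F l l]
rFllllVFrrr => rrlllllVFrrr   [F -> r l]
rrlllllVFrrr => rrlllllrrFrrr   [V -> r r]
rrlllllrrFrrr => rrlllllrrFrrrr   [F -> F r]
rrlllllrrFrrrr => rrlllllrrrlrrrr   [F -> r l]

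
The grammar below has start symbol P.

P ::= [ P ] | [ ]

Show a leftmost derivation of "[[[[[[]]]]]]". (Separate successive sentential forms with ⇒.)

P ⇒ [P]   [P ::= [ P ]]
[P] ⇒ [[P]]   [P ::= [ P ]]
[[P]] ⇒ [[[P]]]   [P ::= [ P ]]
[[[P]]] ⇒ [[[[P]]]]   [P ::= [ P ]]
[[[[P]]]] ⇒ [[[[[P]]]]]   [P ::= [ P ]]
[[[[[P]]]]] ⇒ [[[[[[]]]]]]   [P ::= [ ]]

P ⇒ [P] ⇒ [[P]] ⇒ [[[P]]] ⇒ [[[[P]]]] ⇒ [[[[[P]]]]] ⇒ [[[[[[]]]]]]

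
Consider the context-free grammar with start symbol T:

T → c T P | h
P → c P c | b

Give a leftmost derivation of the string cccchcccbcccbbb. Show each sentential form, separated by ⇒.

T⇒cTP⇒ccTPP⇒cccTPPP⇒ccccTPPPP⇒cccchPPPP⇒cccchcPcPPP⇒cccchccPccPPP⇒cccchcccPcccPPP⇒cccchcccbcccPPP⇒cccchcccbcccbPP⇒cccchcccbcccbbP⇒cccchcccbcccbbb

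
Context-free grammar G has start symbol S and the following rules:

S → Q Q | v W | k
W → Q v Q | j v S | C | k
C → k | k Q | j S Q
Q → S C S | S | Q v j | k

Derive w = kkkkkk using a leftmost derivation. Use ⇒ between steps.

S ⇒ QQ ⇒ SCSQ ⇒ QQCSQ ⇒ kQCSQ ⇒ kSCSQ ⇒ kQQCSQ ⇒ kSQCSQ ⇒ kkQCSQ ⇒ kkkCSQ ⇒ kkkkSQ ⇒ kkkkkQ ⇒ kkkkkk

S ⇒ QQ   [S → Q Q]
QQ ⇒ SCSQ   [Q → S C S]
SCSQ ⇒ QQCSQ   [S → Q Q]
QQCSQ ⇒ kQCSQ   [Q → k]
kQCSQ ⇒ kSCSQ   [Q → S]
kSCSQ ⇒ kQQCSQ   [S → Q Q]
kQQCSQ ⇒ kSQCSQ   [Q → S]
kSQCSQ ⇒ kkQCSQ   [S → k]
kkQCSQ ⇒ kkkCSQ   [Q → k]
kkkCSQ ⇒ kkkkSQ   [C → k]
kkkkSQ ⇒ kkkkkQ   [S → k]
kkkkkQ ⇒ kkkkkk   [Q → k]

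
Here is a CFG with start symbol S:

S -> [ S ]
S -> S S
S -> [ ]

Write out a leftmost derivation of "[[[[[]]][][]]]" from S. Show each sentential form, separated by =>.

S => [S] => [[S]] => [[SS]] => [[[S]S]] => [[[[S]]S]] => [[[[[]]]S]] => [[[[[]]]SS]] => [[[[[]]][]S]] => [[[[[]]][][]]]

S => [S]   [S -> [ S ]]
[S] => [[S]]   [S -> [ S ]]
[[S]] => [[SS]]   [S -> S S]
[[SS]] => [[[S]S]]   [S -> [ S ]]
[[[S]S]] => [[[[S]]S]]   [S -> [ S ]]
[[[[S]]S]] => [[[[[]]]S]]   [S -> [ ]]
[[[[[]]]S]] => [[[[[]]]SS]]   [S -> S S]
[[[[[]]]SS]] => [[[[[]]][]S]]   [S -> [ ]]
[[[[[]]][]S]] => [[[[[]]][][]]]   [S -> [ ]]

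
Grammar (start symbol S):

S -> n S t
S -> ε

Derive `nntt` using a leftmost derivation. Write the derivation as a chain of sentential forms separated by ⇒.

S⇒nSt⇒nnStt⇒nntt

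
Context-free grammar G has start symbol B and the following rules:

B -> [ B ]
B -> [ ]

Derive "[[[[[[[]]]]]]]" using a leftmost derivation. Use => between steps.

B => [B] => [[B]] => [[[B]]] => [[[[B]]]] => [[[[[B]]]]] => [[[[[[B]]]]]] => [[[[[[[]]]]]]]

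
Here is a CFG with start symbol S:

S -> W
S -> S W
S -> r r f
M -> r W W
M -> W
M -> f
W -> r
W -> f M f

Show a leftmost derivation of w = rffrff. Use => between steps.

S=>SW=>WW=>rW=>rfMf=>rfWf=>rffMff=>rffWff=>rffrff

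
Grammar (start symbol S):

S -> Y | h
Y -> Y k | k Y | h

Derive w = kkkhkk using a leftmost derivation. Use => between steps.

S=>Y=>kY=>kYk=>kkYk=>kkkYk=>kkkYkk=>kkkhkk

S => Y   [S -> Y]
Y => kY   [Y -> k Y]
kY => kYk   [Y -> Y k]
kYk => kkYk   [Y -> k Y]
kkYk => kkkYk   [Y -> k Y]
kkkYk => kkkYkk   [Y -> Y k]
kkkYkk => kkkhkk   [Y -> h]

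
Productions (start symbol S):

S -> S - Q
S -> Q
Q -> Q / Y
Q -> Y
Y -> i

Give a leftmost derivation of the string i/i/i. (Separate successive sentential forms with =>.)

S=>Q=>Q/Y=>Q/Y/Y=>Y/Y/Y=>i/Y/Y=>i/i/Y=>i/i/i

S => Q   [S -> Q]
Q => Q/Y   [Q -> Q / Y]
Q/Y => Q/Y/Y   [Q -> Q / Y]
Q/Y/Y => Y/Y/Y   [Q -> Y]
Y/Y/Y => i/Y/Y   [Y -> i]
i/Y/Y => i/i/Y   [Y -> i]
i/i/Y => i/i/i   [Y -> i]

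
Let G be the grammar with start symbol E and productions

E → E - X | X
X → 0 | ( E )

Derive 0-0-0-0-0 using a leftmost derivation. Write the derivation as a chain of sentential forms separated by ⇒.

E ⇒ E-X ⇒ E-X-X ⇒ E-X-X-X ⇒ E-X-X-X-X ⇒ X-X-X-X-X ⇒ 0-X-X-X-X ⇒ 0-0-X-X-X ⇒ 0-0-0-X-X ⇒ 0-0-0-0-X ⇒ 0-0-0-0-0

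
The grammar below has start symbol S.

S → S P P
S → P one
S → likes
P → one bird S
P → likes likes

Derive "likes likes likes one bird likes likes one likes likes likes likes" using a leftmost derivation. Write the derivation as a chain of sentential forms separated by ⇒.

S ⇒ S P P   [S → S P P]
S P P ⇒ S P P P P   [S → S P P]
S P P P P ⇒ likes P P P P   [S → likes]
likes P P P P ⇒ likes likes likes P P P   [P → likes likes]
likes likes likes P P P ⇒ likes likes likes one bird S P P   [P → one bird S]
likes likes likes one bird S P P ⇒ likes likes likes one bird P one P P   [S → P one]
likes likes likes one bird P one P P ⇒ likes likes likes one bird likes likes one P P   [P → likes likes]
likes likes likes one bird likes likes one P P ⇒ likes likes likes one bird likes likes one likes likes P   [P → likes likes]
likes likes likes one bird likes likes one likes likes P ⇒ likes likes likes one bird likes likes one likes likes likes likes   [P → likes likes]

S ⇒ S P P ⇒ S P P P P ⇒ likes P P P P ⇒ likes likes likes P P P ⇒ likes likes likes one bird S P P ⇒ likes likes likes one bird P one P P ⇒ likes likes likes one bird likes likes one P P ⇒ likes likes likes one bird likes likes one likes likes P ⇒ likes likes likes one bird likes likes one likes likes likes likes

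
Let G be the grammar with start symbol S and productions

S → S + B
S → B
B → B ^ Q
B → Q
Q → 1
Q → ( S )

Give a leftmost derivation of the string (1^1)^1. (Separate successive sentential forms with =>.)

S=>B=>B^Q=>Q^Q=>(S)^Q=>(B)^Q=>(B^Q)^Q=>(Q^Q)^Q=>(1^Q)^Q=>(1^1)^Q=>(1^1)^1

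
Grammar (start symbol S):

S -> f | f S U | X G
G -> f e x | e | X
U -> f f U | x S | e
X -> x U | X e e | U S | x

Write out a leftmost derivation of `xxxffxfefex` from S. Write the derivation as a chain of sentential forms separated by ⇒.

S ⇒ XG ⇒ xUG ⇒ xxSG ⇒ xxXGG ⇒ xxxUGG ⇒ xxxffUGG ⇒ xxxffxSGG ⇒ xxxffxfGG ⇒ xxxffxfeG ⇒ xxxffxfefex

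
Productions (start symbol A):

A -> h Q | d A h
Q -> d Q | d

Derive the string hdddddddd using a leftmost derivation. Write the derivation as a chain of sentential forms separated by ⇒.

A⇒hQ⇒hdQ⇒hddQ⇒hdddQ⇒hddddQ⇒hdddddQ⇒hddddddQ⇒hdddddddQ⇒hdddddddd

A ⇒ hQ   [A -> h Q]
hQ ⇒ hdQ   [Q -> d Q]
hdQ ⇒ hddQ   [Q -> d Q]
hddQ ⇒ hdddQ   [Q -> d Q]
hdddQ ⇒ hddddQ   [Q -> d Q]
hddddQ ⇒ hdddddQ   [Q -> d Q]
hdddddQ ⇒ hddddddQ   [Q -> d Q]
hddddddQ ⇒ hdddddddQ   [Q -> d Q]
hdddddddQ ⇒ hdddddddd   [Q -> d]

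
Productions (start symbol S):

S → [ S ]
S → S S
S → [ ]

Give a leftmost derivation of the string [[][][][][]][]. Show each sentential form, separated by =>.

S=>SS=>[S]S=>[SS]S=>[SSS]S=>[SSSS]S=>[SSSSS]S=>[[]SSSS]S=>[[][]SSS]S=>[[][][]SS]S=>[[][][][]S]S=>[[][][][][]]S=>[[][][][][]][]

S => SS   [S → S S]
SS => [S]S   [S → [ S ]]
[S]S => [SS]S   [S → S S]
[SS]S => [SSS]S   [S → S S]
[SSS]S => [SSSS]S   [S → S S]
[SSSS]S => [SSSSS]S   [S → S S]
[SSSSS]S => [[]SSSS]S   [S → [ ]]
[[]SSSS]S => [[][]SSS]S   [S → [ ]]
[[][]SSS]S => [[][][]SS]S   [S → [ ]]
[[][][]SS]S => [[][][][]S]S   [S → [ ]]
[[][][][]S]S => [[][][][][]]S   [S → [ ]]
[[][][][][]]S => [[][][][][]][]   [S → [ ]]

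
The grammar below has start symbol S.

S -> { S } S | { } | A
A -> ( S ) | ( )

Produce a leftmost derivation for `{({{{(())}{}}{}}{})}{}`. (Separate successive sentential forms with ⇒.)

S ⇒ {S}S ⇒ {A}S ⇒ {(S)}S ⇒ {({S}S)}S ⇒ {({{S}S}S)}S ⇒ {({{{S}S}S}S)}S ⇒ {({{{A}S}S}S)}S ⇒ {({{{(S)}S}S}S)}S ⇒ {({{{(A)}S}S}S)}S ⇒ {({{{(())}S}S}S)}S ⇒ {({{{(())}{}}S}S)}S ⇒ {({{{(())}{}}{}}S)}S ⇒ {({{{(())}{}}{}}{})}S ⇒ {({{{(())}{}}{}}{})}{}

S ⇒ {S}S   [S -> { S } S]
{S}S ⇒ {A}S   [S -> A]
{A}S ⇒ {(S)}S   [A -> ( S )]
{(S)}S ⇒ {({S}S)}S   [S -> { S } S]
{({S}S)}S ⇒ {({{S}S}S)}S   [S -> { S } S]
{({{S}S}S)}S ⇒ {({{{S}S}S}S)}S   [S -> { S } S]
{({{{S}S}S}S)}S ⇒ {({{{A}S}S}S)}S   [S -> A]
{({{{A}S}S}S)}S ⇒ {({{{(S)}S}S}S)}S   [A -> ( S )]
{({{{(S)}S}S}S)}S ⇒ {({{{(A)}S}S}S)}S   [S -> A]
{({{{(A)}S}S}S)}S ⇒ {({{{(())}S}S}S)}S   [A -> ( )]
{({{{(())}S}S}S)}S ⇒ {({{{(())}{}}S}S)}S   [S -> { }]
{({{{(())}{}}S}S)}S ⇒ {({{{(())}{}}{}}S)}S   [S -> { }]
{({{{(())}{}}{}}S)}S ⇒ {({{{(())}{}}{}}{})}S   [S -> { }]
{({{{(())}{}}{}}{})}S ⇒ {({{{(())}{}}{}}{})}{}   [S -> { }]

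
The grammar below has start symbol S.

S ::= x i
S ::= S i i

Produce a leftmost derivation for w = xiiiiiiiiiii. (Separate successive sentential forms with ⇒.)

S ⇒ Sii ⇒ Siiii ⇒ Siiiiii ⇒ Siiiiiiii ⇒ Siiiiiiiiii ⇒ xiiiiiiiiiii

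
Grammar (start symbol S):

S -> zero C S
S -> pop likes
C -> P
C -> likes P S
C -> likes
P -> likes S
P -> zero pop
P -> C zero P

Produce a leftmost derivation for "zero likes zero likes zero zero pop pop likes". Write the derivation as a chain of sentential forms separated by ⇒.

S ⇒ zero C S ⇒ zero likes S ⇒ zero likes zero C S ⇒ zero likes zero likes S ⇒ zero likes zero likes zero C S ⇒ zero likes zero likes zero P S ⇒ zero likes zero likes zero zero pop S ⇒ zero likes zero likes zero zero pop pop likes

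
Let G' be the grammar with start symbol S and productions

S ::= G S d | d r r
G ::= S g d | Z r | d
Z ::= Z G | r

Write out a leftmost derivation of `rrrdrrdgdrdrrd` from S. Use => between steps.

S => GSd => ZrSd => ZGrSd => rGrSd => rSgdrSd => rGSdgdrSd => rZrSdgdrSd => rrrSdgdrSd => rrrdrrdgdrSd => rrrdrrdgdrdrrd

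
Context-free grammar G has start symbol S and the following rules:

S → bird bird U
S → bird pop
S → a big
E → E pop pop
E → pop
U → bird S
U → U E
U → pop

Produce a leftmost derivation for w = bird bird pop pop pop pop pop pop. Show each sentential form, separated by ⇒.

S ⇒ bird bird U   [S → bird bird U]
bird bird U ⇒ bird bird U E   [U → U E]
bird bird U E ⇒ bird bird U E E   [U → U E]
bird bird U E E ⇒ bird bird U E E E   [U → U E]
bird bird U E E E ⇒ bird bird U E E E E   [U → U E]
bird bird U E E E E ⇒ bird bird U E E E E E   [U → U E]
bird bird U E E E E E ⇒ bird bird pop E E E E E   [U → pop]
bird bird pop E E E E E ⇒ bird bird pop pop E E E E   [E → pop]
bird bird pop pop E E E E ⇒ bird bird pop pop pop E E E   [E → pop]
bird bird pop pop pop E E E ⇒ bird bird pop pop pop pop E E   [E → pop]
bird bird pop pop pop pop E E ⇒ bird bird pop pop pop pop pop E   [E → pop]
bird bird pop pop pop pop pop E ⇒ bird bird pop pop pop pop pop pop   [E → pop]

S ⇒ bird bird U ⇒ bird bird U E ⇒ bird bird U E E ⇒ bird bird U E E E ⇒ bird bird U E E E E ⇒ bird bird U E E E E E ⇒ bird bird pop E E E E E ⇒ bird bird pop pop E E E E ⇒ bird bird pop pop pop E E E ⇒ bird bird pop pop pop pop E E ⇒ bird bird pop pop pop pop pop E ⇒ bird bird pop pop pop pop pop pop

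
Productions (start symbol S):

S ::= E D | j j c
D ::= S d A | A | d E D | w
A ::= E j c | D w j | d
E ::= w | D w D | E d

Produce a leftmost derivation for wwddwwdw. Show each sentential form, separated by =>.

S => ED => EdD => DwDdD => SdAwDdD => EDdAwDdD => wDdAwDdD => wwdAwDdD => wwddwDdD => wwddwwdD => wwddwwdw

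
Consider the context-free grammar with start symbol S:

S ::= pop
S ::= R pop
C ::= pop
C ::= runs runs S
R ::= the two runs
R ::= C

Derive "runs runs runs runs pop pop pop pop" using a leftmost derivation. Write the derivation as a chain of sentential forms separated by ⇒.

S ⇒ R pop ⇒ C pop ⇒ runs runs S pop ⇒ runs runs R pop pop ⇒ runs runs C pop pop ⇒ runs runs runs runs S pop pop ⇒ runs runs runs runs R pop pop pop ⇒ runs runs runs runs C pop pop pop ⇒ runs runs runs runs pop pop pop pop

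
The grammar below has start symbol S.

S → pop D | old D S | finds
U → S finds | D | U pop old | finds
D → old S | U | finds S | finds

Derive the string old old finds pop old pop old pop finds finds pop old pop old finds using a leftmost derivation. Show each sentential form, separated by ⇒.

S ⇒ old D S ⇒ old U S ⇒ old U pop old S ⇒ old U pop old pop old S ⇒ old S finds pop old pop old S ⇒ old old D S finds pop old pop old S ⇒ old old finds S finds pop old pop old S ⇒ old old finds pop D finds pop old pop old S ⇒ old old finds pop old S finds pop old pop old S ⇒ old old finds pop old pop D finds pop old pop old S ⇒ old old finds pop old pop old S finds pop old pop old S ⇒ old old finds pop old pop old pop D finds pop old pop old S ⇒ old old finds pop old pop old pop finds finds pop old pop old S ⇒ old old finds pop old pop old pop finds finds pop old pop old finds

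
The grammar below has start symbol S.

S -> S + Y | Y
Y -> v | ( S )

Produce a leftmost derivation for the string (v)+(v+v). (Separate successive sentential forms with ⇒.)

S ⇒ S+Y   [S -> S + Y]
S+Y ⇒ Y+Y   [S -> Y]
Y+Y ⇒ (S)+Y   [Y -> ( S )]
(S)+Y ⇒ (Y)+Y   [S -> Y]
(Y)+Y ⇒ (v)+Y   [Y -> v]
(v)+Y ⇒ (v)+(S)   [Y -> ( S )]
(v)+(S) ⇒ (v)+(S+Y)   [S -> S + Y]
(v)+(S+Y) ⇒ (v)+(Y+Y)   [S -> Y]
(v)+(Y+Y) ⇒ (v)+(v+Y)   [Y -> v]
(v)+(v+Y) ⇒ (v)+(v+v)   [Y -> v]

S ⇒ S+Y ⇒ Y+Y ⇒ (S)+Y ⇒ (Y)+Y ⇒ (v)+Y ⇒ (v)+(S) ⇒ (v)+(S+Y) ⇒ (v)+(Y+Y) ⇒ (v)+(v+Y) ⇒ (v)+(v+v)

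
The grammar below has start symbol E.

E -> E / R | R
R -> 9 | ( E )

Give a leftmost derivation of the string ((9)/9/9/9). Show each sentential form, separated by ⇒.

E ⇒ R ⇒ (E) ⇒ (E/R) ⇒ (E/R/R) ⇒ (E/R/R/R) ⇒ (R/R/R/R) ⇒ ((E)/R/R/R) ⇒ ((R)/R/R/R) ⇒ ((9)/R/R/R) ⇒ ((9)/9/R/R) ⇒ ((9)/9/9/R) ⇒ ((9)/9/9/9)

E ⇒ R   [E -> R]
R ⇒ (E)   [R -> ( E )]
(E) ⇒ (E/R)   [E -> E / R]
(E/R) ⇒ (E/R/R)   [E -> E / R]
(E/R/R) ⇒ (E/R/R/R)   [E -> E / R]
(E/R/R/R) ⇒ (R/R/R/R)   [E -> R]
(R/R/R/R) ⇒ ((E)/R/R/R)   [R -> ( E )]
((E)/R/R/R) ⇒ ((R)/R/R/R)   [E -> R]
((R)/R/R/R) ⇒ ((9)/R/R/R)   [R -> 9]
((9)/R/R/R) ⇒ ((9)/9/R/R)   [R -> 9]
((9)/9/R/R) ⇒ ((9)/9/9/R)   [R -> 9]
((9)/9/9/R) ⇒ ((9)/9/9/9)   [R -> 9]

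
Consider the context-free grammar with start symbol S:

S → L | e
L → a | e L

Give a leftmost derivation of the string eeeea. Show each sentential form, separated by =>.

S => L => eL => eeL => eeeL => eeeeL => eeeea

S => L   [S → L]
L => eL   [L → e L]
eL => eeL   [L → e L]
eeL => eeeL   [L → e L]
eeeL => eeeeL   [L → e L]
eeeeL => eeeea   [L → a]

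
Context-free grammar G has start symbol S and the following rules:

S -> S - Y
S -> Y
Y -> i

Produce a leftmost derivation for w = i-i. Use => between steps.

S => S-Y => Y-Y => i-Y => i-i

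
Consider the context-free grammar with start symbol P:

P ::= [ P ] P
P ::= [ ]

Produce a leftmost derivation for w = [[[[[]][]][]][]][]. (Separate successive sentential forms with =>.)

P => [P]P   [P ::= [ P ] P]
[P]P => [[P]P]P   [P ::= [ P ] P]
[[P]P]P => [[[P]P]P]P   [P ::= [ P ] P]
[[[P]P]P]P => [[[[P]P]P]P]P   [P ::= [ P ] P]
[[[[P]P]P]P]P => [[[[[]]P]P]P]P   [P ::= [ ]]
[[[[[]]P]P]P]P => [[[[[]][]]P]P]P   [P ::= [ ]]
[[[[[]][]]P]P]P => [[[[[]][]][]]P]P   [P ::= [ ]]
[[[[[]][]][]]P]P => [[[[[]][]][]][]]P   [P ::= [ ]]
[[[[[]][]][]][]]P => [[[[[]][]][]][]][]   [P ::= [ ]]

P => [P]P => [[P]P]P => [[[P]P]P]P => [[[[P]P]P]P]P => [[[[[]]P]P]P]P => [[[[[]][]]P]P]P => [[[[[]][]][]]P]P => [[[[[]][]][]][]]P => [[[[[]][]][]][]][]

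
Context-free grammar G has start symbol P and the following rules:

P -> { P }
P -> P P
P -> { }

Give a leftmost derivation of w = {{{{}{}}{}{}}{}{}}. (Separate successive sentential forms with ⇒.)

P ⇒ {P} ⇒ {PP} ⇒ {PPP} ⇒ {{P}PP} ⇒ {{PP}PP} ⇒ {{PPP}PP} ⇒ {{{P}PP}PP} ⇒ {{{PP}PP}PP} ⇒ {{{{}P}PP}PP} ⇒ {{{{}{}}PP}PP} ⇒ {{{{}{}}{}P}PP} ⇒ {{{{}{}}{}{}}PP} ⇒ {{{{}{}}{}{}}{}P} ⇒ {{{{}{}}{}{}}{}{}}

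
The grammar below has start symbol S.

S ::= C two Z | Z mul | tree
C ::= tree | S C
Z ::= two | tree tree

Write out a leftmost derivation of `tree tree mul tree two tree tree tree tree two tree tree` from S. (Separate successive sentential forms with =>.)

S => C two Z => S C two Z => C two Z C two Z => S C two Z C two Z => Z mul C two Z C two Z => tree tree mul C two Z C two Z => tree tree mul tree two Z C two Z => tree tree mul tree two tree tree C two Z => tree tree mul tree two tree tree S C two Z => tree tree mul tree two tree tree tree C two Z => tree tree mul tree two tree tree tree tree two Z => tree tree mul tree two tree tree tree tree two tree tree

S => C two Z   [S ::= C two Z]
C two Z => S C two Z   [C ::= S C]
S C two Z => C two Z C two Z   [S ::= C two Z]
C two Z C two Z => S C two Z C two Z   [C ::= S C]
S C two Z C two Z => Z mul C two Z C two Z   [S ::= Z mul]
Z mul C two Z C two Z => tree tree mul C two Z C two Z   [Z ::= tree tree]
tree tree mul C two Z C two Z => tree tree mul tree two Z C two Z   [C ::= tree]
tree tree mul tree two Z C two Z => tree tree mul tree two tree tree C two Z   [Z ::= tree tree]
tree tree mul tree two tree tree C two Z => tree tree mul tree two tree tree S C two Z   [C ::= S C]
tree tree mul tree two tree tree S C two Z => tree tree mul tree two tree tree tree C two Z   [S ::= tree]
tree tree mul tree two tree tree tree C two Z => tree tree mul tree two tree tree tree tree two Z   [C ::= tree]
tree tree mul tree two tree tree tree tree two Z => tree tree mul tree two tree tree tree tree two tree tree   [Z ::= tree tree]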